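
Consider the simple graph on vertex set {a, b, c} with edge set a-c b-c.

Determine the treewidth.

A width-1 tree decomposition is:
Bags: B1 = {b, c}  B2 = {a, c}
Tree: B1–B2
The largest bag has 2 vertices, giving width 1; this decomposition certifies tw(G) ≤ 1. Any graph with an edge has treewidth ≥ 1, and G has the edge c–b. Therefore the treewidth is 1.

1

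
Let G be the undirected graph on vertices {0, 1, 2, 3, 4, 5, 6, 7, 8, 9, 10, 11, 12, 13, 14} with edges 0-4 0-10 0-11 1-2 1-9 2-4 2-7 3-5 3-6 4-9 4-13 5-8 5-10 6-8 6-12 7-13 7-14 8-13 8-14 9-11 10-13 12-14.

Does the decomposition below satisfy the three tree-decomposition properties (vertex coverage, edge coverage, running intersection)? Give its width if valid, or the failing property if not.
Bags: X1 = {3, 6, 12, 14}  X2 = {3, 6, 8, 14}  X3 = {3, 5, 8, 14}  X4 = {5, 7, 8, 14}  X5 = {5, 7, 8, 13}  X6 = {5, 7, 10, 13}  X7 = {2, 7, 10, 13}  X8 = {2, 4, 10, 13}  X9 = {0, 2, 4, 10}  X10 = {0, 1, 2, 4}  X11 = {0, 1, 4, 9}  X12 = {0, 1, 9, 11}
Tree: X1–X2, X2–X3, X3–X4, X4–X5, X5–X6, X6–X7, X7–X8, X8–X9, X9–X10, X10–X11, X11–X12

Every vertex of G appears in some bag (union = {0, 1, 2, 3, 4, 5, 6, 7, 8, 9, 10, 11, 12, 13, 14}); every edge is covered by a bag; and for each vertex v the set of bags containing v is connected in the bag tree. The decomposition is therefore valid. The largest bag has 4 vertices, so the width is 3.

Yes; width 3.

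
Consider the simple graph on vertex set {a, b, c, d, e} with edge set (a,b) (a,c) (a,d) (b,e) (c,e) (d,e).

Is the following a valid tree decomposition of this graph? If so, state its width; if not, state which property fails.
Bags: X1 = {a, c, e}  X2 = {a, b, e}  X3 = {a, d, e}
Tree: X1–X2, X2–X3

Checking the three conditions: (i) the bags cover all of {a, b, c, d, e}; (ii) for each edge, some bag contains both endpoints; (iii) the bags containing any fixed vertex form a subtree. All hold, so the decomposition is valid with width 3 − 1 = 2.

Yes; width 2.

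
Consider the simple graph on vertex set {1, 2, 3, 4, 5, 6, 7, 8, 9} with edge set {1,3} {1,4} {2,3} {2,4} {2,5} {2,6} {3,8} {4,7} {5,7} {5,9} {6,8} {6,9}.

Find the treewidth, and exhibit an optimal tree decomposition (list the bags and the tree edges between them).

The largest bag has 4 vertices, giving width 3; this decomposition certifies tw(G) ≤ 3. For the lower bound: the 4 vertex sets {1,4,7}, {5}, {2}, {3,6,8,9} are disjoint, each induces a connected subgraph, and every pair is joined by at least one edge of G. Contracting each set to a single vertex therefore yields K_{4} as a minor, and since treewidth is minor-monotone, tw(G) ≥ tw(K_{4}) = 3. Therefore the treewidth is 3.

Treewidth 3.
One such decomposition:
Bags: B1 = {1, 4, 5, 7}  B2 = {1, 2, 4, 5}  B3 = {1, 2, 3, 5}  B4 = {2, 3, 5, 9}  B5 = {2, 3, 6, 9}  B6 = {3, 6, 8, 9}
Tree: B1–B2, B2–B3, B3–B4, B4–B5, B5–B6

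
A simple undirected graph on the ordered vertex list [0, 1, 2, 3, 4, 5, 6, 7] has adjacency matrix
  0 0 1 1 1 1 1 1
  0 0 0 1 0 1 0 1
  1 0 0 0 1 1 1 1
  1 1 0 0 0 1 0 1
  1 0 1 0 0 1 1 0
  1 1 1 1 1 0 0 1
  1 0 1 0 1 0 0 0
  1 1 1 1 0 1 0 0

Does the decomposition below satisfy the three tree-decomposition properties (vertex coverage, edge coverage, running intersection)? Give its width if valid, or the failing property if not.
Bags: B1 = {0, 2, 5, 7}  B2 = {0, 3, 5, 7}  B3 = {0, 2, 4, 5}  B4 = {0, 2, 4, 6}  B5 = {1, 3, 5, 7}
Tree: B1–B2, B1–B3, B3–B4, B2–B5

Vertex coverage: the bags together contain {0, 1, 2, 3, 4, 5, 6, 7}, the full vertex set. Edge coverage: each edge of G has both endpoints in at least one bag. Running intersection: for every vertex, the bags containing it form a connected subtree. All three properties hold, so this is a valid tree decomposition of width max|bag| − 1 = 3, and hence tw(G) ≤ 3.

Yes; width 3.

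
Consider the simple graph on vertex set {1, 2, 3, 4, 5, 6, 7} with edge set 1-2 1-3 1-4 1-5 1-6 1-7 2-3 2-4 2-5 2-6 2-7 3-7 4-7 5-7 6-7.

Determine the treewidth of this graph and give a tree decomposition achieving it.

Every bag has size at most 4, so the width is 4 − 1 = 3 and tw(G) ≤ 3. On the other hand G contains the 4-clique {1, 2, 3, 7}. A clique must lie in a single bag of any decomposition, so no decomposition can have width below 3. Combining the bounds, tw(G) = 3.

Treewidth 3.
One such decomposition:
Bags: B1 = {1, 2, 4, 7}  B2 = {1, 2, 3, 7}  B3 = {1, 2, 6, 7}  B4 = {1, 2, 5, 7}
Tree: B1–B2, B1–B3, B1–B4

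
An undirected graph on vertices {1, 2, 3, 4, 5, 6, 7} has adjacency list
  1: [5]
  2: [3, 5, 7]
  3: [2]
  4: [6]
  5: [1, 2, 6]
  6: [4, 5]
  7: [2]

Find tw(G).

A width-1 tree decomposition is:
Bags: B1 = {5, 6}  B2 = {2, 5}  B3 = {1, 5}  B4 = {2, 7}  B5 = {4, 6}  B6 = {2, 3}
Tree: B1–B2, B1–B3, B2–B4, B1–B5, B4–B6
Every bag has size at most 2, so the width is 2 − 1 = 1 and tw(G) ≤ 1. Any graph with an edge has treewidth ≥ 1, and G has the edge 5–6. The upper and lower bounds meet at 1, so that is the treewidth.

1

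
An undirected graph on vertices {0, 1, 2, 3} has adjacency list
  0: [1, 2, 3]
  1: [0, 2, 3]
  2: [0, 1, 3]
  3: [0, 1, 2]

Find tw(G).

A width-3 tree decomposition is:
Bags: B1 = {0, 1, 2, 3}
Tree: (single bag)
A single bag containing all 4 vertices is trivially a valid decomposition of width 3. For the lower bound, the 4 vertices {0, 1, 2, 3} are pairwise adjacent, and any tree decomposition puts a clique entirely inside one bag — forcing width ≥ 3. Therefore the treewidth is 3.

3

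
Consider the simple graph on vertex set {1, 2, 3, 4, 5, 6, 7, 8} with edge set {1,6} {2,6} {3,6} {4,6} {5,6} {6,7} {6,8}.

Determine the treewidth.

1

A width-1 tree decomposition is:
Bags: B1 = {6, 7}  B2 = {1, 6}  B3 = {3, 6}  B4 = {4, 6}  B5 = {6, 8}  B6 = {2, 6}  B7 = {5, 6}
Tree: B1–B2, B1–B3, B1–B4, B3–B5, B2–B6, B6–B7
Each bag holds 2 vertices, so the decomposition has width 1, which upper-bounds the treewidth. Any graph with an edge has treewidth ≥ 1, and G has the edge 6–7. Therefore the treewidth is 1.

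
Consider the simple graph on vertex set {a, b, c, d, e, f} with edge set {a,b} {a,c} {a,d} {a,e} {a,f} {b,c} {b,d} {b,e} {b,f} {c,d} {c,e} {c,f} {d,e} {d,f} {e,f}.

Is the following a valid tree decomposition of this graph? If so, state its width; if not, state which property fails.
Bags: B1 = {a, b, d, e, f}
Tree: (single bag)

No — vertex c appears in no bag.

A tree decomposition must satisfy three properties: every vertex lies in some bag; for every edge, both endpoints lie together in some bag; and for every vertex, the bags containing it form a connected subtree. Here vertex c appears in no bag, so the decomposition is invalid.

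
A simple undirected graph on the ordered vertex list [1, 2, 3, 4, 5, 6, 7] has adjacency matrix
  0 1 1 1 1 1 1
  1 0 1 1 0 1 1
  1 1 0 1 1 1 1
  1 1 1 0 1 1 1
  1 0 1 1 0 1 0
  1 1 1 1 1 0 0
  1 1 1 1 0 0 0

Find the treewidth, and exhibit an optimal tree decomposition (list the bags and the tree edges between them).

Each bag holds 5 vertices, so the decomposition has width 4, which upper-bounds the treewidth. On the other hand G contains the 5-clique {1, 2, 3, 4, 6}. A clique must lie in a single bag of any decomposition, so no decomposition can have width below 4. Hence tw(G) = 4 exactly.

Treewidth 4.
One such decomposition:
Bags: B1 = {1, 2, 3, 4, 6}  B2 = {1, 3, 4, 5, 6}  B3 = {1, 2, 3, 4, 7}
Tree: B1–B2, B1–B3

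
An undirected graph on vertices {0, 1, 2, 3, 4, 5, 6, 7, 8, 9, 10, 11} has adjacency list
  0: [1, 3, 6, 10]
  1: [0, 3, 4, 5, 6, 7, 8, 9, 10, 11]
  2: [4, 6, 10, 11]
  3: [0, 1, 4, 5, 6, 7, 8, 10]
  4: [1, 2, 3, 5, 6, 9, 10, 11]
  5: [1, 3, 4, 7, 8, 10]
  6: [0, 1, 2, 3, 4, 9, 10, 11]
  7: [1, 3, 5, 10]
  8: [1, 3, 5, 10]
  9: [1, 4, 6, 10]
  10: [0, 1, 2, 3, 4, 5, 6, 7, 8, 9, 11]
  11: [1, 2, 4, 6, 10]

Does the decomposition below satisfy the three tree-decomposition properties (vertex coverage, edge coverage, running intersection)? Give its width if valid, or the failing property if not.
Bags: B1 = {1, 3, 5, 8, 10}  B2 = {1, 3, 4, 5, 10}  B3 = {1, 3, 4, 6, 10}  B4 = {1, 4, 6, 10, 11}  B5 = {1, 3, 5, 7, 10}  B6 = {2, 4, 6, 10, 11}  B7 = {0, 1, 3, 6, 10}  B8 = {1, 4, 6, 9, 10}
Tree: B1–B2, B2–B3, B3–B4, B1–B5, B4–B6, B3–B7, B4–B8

Checking the three conditions: (i) the bags cover all of {0, 1, 2, 3, 4, 5, 6, 7, 8, 9, 10, 11}; (ii) for each edge, some bag contains both endpoints; (iii) the bags containing any fixed vertex form a subtree. All hold, so the decomposition is valid with width 5 − 1 = 4.

Yes; width 4.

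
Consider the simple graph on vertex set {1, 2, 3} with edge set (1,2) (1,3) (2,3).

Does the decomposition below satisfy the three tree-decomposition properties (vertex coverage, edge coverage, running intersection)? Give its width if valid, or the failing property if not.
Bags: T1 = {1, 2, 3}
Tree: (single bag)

Vertex coverage: the bags together contain {1, 2, 3}, the full vertex set. Edge coverage: each edge of G has both endpoints in at least one bag. Running intersection: for every vertex, the bags containing it form a connected subtree. All three properties hold, so this is a valid tree decomposition of width max|bag| − 1 = 2, and hence tw(G) ≤ 2.

Yes; width 2.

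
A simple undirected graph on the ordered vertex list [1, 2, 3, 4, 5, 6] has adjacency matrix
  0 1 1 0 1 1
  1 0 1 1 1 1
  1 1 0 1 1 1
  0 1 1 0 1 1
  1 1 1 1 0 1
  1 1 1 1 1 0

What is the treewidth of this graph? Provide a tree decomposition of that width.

The largest bag has 5 vertices, giving width 4; this decomposition certifies tw(G) ≤ 4. Conversely, {1, 2, 3, 5, 6} is a clique of size 5, and the vertices of any clique must share a bag in every tree decomposition; so some bag has ≥ 5 vertices and tw(G) ≥ 4. Combining the bounds, tw(G) = 4.

Treewidth 4.
Bags: B1 = {2, 3, 4, 5, 6}  B2 = {1, 2, 3, 5, 6}
Tree: B1–B2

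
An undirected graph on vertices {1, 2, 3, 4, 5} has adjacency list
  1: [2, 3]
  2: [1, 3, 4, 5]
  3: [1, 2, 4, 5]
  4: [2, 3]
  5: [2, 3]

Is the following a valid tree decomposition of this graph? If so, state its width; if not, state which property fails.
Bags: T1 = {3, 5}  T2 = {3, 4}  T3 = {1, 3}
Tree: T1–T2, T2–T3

No — vertex 2 appears in no bag.

A tree decomposition must satisfy three properties: every vertex lies in some bag; for every edge, both endpoints lie together in some bag; and for every vertex, the bags containing it form a connected subtree. Here vertex 2 appears in no bag, so the decomposition is invalid.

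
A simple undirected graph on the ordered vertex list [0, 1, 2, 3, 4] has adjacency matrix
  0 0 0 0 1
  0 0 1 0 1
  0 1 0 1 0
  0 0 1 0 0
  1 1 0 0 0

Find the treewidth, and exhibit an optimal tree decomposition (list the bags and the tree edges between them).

Treewidth 1.
One optimal decomposition is:
Bags: B1 = {0, 4}  B2 = {1, 4}  B3 = {1, 2}  B4 = {2, 3}
Tree: B1–B2, B2–B3, B3–B4

Each bag holds 2 vertices, so the decomposition has width 1, which upper-bounds the treewidth. Since G has at least one edge (e.g. 0–4), it is not an edgeless graph, so tw(G) ≥ 1. The upper and lower bounds meet at 1, so that is the treewidth.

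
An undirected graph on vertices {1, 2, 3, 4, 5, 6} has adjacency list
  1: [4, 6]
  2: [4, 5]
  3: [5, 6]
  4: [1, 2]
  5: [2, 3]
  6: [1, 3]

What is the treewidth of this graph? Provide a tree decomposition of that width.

Each bag holds 3 vertices, so the decomposition has width 2, which upper-bounds the treewidth. For the lower bound, G contains the cycle 6–1–4–2–5–3–6, so G is not a forest; only forests have treewidth ≤ 1, hence tw(G) ≥ 2. Hence tw(G) = 2 exactly.

Treewidth 2.
One optimal decomposition is:
Bags: B1 = {1, 4, 6}  B2 = {2, 4, 6}  B3 = {2, 5, 6}  B4 = {3, 5, 6}
Tree: B1–B2, B2–B3, B3–B4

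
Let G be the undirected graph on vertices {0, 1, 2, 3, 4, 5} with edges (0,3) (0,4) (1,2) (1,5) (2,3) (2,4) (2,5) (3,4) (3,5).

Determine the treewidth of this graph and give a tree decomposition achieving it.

Each bag holds 3 vertices, so the decomposition has width 2, which upper-bounds the treewidth. Conversely, {0, 3, 4} is a clique of size 3, and the vertices of any clique must share a bag in every tree decomposition; so some bag has ≥ 3 vertices and tw(G) ≥ 2. Combining the bounds, tw(G) = 2.

Treewidth 2.
One such decomposition:
Bags: B1 = {2, 3, 4}  B2 = {0, 3, 4}  B3 = {2, 3, 5}  B4 = {1, 2, 5}
Tree: B1–B2, B1–B3, B3–B4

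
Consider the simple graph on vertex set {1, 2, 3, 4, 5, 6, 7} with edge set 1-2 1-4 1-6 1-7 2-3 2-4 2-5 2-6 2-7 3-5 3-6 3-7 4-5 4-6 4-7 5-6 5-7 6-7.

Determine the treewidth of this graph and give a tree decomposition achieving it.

Every bag has size at most 5, so the width is 5 − 1 = 4 and tw(G) ≤ 4. Conversely, {2, 3, 5, 6, 7} is a clique of size 5, and the vertices of any clique must share a bag in every tree decomposition; so some bag has ≥ 5 vertices and tw(G) ≥ 4. Therefore the treewidth is 4.

Treewidth 4.
One optimal decomposition is:
Bags: B1 = {2, 4, 5, 6, 7}  B2 = {1, 2, 4, 6, 7}  B3 = {2, 3, 5, 6, 7}
Tree: B1–B2, B1–B3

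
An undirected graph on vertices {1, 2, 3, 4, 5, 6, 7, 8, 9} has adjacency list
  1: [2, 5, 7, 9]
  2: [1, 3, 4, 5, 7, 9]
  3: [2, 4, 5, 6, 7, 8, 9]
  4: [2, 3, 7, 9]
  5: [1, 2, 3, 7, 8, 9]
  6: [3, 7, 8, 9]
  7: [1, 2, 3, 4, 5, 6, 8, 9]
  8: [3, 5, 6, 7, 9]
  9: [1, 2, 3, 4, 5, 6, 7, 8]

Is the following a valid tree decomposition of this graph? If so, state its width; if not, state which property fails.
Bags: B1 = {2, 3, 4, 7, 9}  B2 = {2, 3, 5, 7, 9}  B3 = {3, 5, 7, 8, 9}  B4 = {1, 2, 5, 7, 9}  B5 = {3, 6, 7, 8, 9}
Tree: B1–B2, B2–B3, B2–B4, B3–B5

Yes; width 4.

Vertex coverage: the bags together contain {1, 2, 3, 4, 5, 6, 7, 8, 9}, the full vertex set. Edge coverage: each edge of G has both endpoints in at least one bag. Running intersection: for every vertex, the bags containing it form a connected subtree. All three properties hold, so this is a valid tree decomposition of width max|bag| − 1 = 4, and hence tw(G) ≤ 4.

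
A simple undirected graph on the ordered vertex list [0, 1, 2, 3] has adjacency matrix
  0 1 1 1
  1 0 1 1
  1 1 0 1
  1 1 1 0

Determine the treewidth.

3

A width-3 tree decomposition is:
Bags: B1 = {0, 1, 2, 3}
Tree: (single bag)
With just one bag of size 4, the width is 4 − 1 = 3, so tw(G) ≤ 3. Conversely, {0, 1, 2, 3} is a clique of size 4, and the vertices of any clique must share a bag in every tree decomposition; so some bag has ≥ 4 vertices and tw(G) ≥ 3. Therefore the treewidth is 3.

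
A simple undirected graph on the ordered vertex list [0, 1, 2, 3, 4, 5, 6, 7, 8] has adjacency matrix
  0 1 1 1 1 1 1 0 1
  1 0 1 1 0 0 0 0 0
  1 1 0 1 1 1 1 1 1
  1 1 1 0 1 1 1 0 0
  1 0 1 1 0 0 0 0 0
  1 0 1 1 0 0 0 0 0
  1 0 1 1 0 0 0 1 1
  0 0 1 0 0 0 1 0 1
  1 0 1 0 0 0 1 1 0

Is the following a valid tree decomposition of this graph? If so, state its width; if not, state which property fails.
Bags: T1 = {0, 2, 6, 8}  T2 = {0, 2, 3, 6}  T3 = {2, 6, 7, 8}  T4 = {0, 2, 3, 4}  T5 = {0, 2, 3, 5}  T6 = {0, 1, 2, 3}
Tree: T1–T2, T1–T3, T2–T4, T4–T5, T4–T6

Every vertex of G appears in some bag (union = {0, 1, 2, 3, 4, 5, 6, 7, 8}); every edge is covered by a bag; and for each vertex v the set of bags containing v is connected in the bag tree. The decomposition is therefore valid. The largest bag has 4 vertices, so the width is 3.

Yes; width 3.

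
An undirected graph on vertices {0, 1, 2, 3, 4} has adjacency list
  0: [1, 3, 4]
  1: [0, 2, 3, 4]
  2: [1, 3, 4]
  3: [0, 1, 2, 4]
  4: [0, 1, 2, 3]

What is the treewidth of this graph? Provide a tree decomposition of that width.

The largest bag has 4 vertices, giving width 3; this decomposition certifies tw(G) ≤ 3. Conversely, {0, 1, 3, 4} is a clique of size 4, and the vertices of any clique must share a bag in every tree decomposition; so some bag has ≥ 4 vertices and tw(G) ≥ 3. Therefore the treewidth is 3.

Treewidth 3.
Bags: B1 = {0, 1, 3, 4}  B2 = {1, 2, 3, 4}
Tree: B1–B2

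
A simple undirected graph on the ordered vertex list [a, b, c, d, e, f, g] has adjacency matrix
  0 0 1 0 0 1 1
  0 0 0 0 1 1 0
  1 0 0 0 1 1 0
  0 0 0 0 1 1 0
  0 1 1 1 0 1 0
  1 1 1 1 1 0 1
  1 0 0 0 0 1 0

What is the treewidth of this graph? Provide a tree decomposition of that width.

The largest bag has 3 vertices, giving width 2; this decomposition certifies tw(G) ≤ 2. For the lower bound, the 3 vertices {a, f, g} are pairwise adjacent, and any tree decomposition puts a clique entirely inside one bag — forcing width ≥ 2. The upper and lower bounds meet at 2, so that is the treewidth.

Treewidth 2.
One such decomposition:
Bags: B1 = {c, e, f}  B2 = {a, c, f}  B3 = {d, e, f}  B4 = {b, e, f}  B5 = {a, f, g}
Tree: B1–B2, B1–B3, B3–B4, B2–B5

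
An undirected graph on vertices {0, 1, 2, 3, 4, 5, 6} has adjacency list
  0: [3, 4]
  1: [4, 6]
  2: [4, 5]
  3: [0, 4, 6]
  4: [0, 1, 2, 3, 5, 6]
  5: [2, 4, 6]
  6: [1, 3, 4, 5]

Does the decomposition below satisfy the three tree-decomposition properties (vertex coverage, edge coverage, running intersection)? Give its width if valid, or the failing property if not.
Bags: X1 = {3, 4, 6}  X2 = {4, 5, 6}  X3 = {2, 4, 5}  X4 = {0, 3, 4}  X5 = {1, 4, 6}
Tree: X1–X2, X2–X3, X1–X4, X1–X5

Yes; width 2.

Vertex coverage: the bags together contain {0, 1, 2, 3, 4, 5, 6}, the full vertex set. Edge coverage: each edge of G has both endpoints in at least one bag. Running intersection: for every vertex, the bags containing it form a connected subtree. All three properties hold, so this is a valid tree decomposition of width max|bag| − 1 = 2, and hence tw(G) ≤ 2.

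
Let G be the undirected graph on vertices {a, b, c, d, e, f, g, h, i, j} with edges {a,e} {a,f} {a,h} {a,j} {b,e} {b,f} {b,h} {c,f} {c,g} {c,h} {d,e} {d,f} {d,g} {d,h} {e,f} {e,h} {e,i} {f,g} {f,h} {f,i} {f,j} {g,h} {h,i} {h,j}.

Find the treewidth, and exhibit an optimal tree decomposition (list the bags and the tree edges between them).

Every bag has size at most 4, so the width is 4 − 1 = 3 and tw(G) ≤ 3. For the lower bound, the 4 vertices {d, f, g, h} are pairwise adjacent, and any tree decomposition puts a clique entirely inside one bag — forcing width ≥ 3. Hence tw(G) = 3 exactly.

Treewidth 3.
One optimal decomposition is:
Bags: B1 = {a, e, f, h}  B2 = {d, e, f, h}  B3 = {a, f, h, j}  B4 = {d, f, g, h}  B5 = {c, f, g, h}  B6 = {e, f, h, i}  B7 = {b, e, f, h}
Tree: B1–B2, B1–B3, B2–B4, B4–B5, B1–B6, B1–B7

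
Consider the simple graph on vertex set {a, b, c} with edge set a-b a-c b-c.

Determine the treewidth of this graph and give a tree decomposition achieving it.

A single bag containing all 3 vertices is trivially a valid decomposition of width 2. Conversely, {a, b, c} is a clique of size 3, and the vertices of any clique must share a bag in every tree decomposition; so some bag has ≥ 3 vertices and tw(G) ≥ 2. Hence tw(G) = 2 exactly.

Treewidth 2.
One such decomposition:
Bags: B1 = {a, b, c}
Tree: (single bag)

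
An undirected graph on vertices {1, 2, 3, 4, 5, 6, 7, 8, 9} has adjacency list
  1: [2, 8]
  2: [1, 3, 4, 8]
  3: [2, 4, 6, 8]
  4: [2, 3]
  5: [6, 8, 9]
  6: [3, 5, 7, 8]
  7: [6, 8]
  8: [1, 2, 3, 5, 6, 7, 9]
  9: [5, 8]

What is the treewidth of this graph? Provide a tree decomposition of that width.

Every bag has size at most 3, so the width is 3 − 1 = 2 and tw(G) ≤ 2. Conversely, {1, 2, 8} is a clique of size 3, and the vertices of any clique must share a bag in every tree decomposition; so some bag has ≥ 3 vertices and tw(G) ≥ 2. Therefore the treewidth is 2.

Treewidth 2.
One such decomposition:
Bags: B1 = {5, 6, 8}  B2 = {3, 6, 8}  B3 = {6, 7, 8}  B4 = {5, 8, 9}  B5 = {2, 3, 8}  B6 = {1, 2, 8}  B7 = {2, 3, 4}
Tree: B1–B2, B2–B3, B1–B4, B2–B5, B5–B6, B5–B7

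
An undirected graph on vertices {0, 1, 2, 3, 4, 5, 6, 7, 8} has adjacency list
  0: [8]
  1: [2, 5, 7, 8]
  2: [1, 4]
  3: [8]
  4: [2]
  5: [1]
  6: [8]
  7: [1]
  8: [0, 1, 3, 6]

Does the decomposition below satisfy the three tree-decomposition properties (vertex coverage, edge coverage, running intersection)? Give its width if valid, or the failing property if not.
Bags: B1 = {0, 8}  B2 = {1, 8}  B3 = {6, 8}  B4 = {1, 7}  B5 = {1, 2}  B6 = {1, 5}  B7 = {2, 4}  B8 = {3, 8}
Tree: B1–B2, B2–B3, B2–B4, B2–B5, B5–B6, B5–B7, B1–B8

Checking the three conditions: (i) the bags cover all of {0, 1, 2, 3, 4, 5, 6, 7, 8}; (ii) for each edge, some bag contains both endpoints; (iii) the bags containing any fixed vertex form a subtree. All hold, so the decomposition is valid with width 2 − 1 = 1.

Yes; width 1.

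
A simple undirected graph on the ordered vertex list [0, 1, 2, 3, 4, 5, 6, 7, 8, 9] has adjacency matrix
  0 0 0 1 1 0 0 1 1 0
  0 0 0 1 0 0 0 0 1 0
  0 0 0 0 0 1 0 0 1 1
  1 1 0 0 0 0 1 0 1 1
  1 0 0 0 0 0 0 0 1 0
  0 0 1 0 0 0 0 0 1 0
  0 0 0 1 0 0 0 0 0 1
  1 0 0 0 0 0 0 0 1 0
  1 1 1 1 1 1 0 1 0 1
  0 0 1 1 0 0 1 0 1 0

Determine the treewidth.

2

A width-2 tree decomposition is:
Bags: B1 = {3, 8, 9}  B2 = {0, 3, 8}  B3 = {0, 4, 8}  B4 = {2, 8, 9}  B5 = {1, 3, 8}  B6 = {0, 7, 8}  B7 = {2, 5, 8}  B8 = {3, 6, 9}
Tree: B1–B2, B2–B3, B1–B4, B1–B5, B2–B6, B4–B7, B1–B8
Each bag holds 3 vertices, so the decomposition has width 2, which upper-bounds the treewidth. On the other hand G contains the 3-clique {0, 3, 8}. A clique must lie in a single bag of any decomposition, so no decomposition can have width below 2. The upper and lower bounds meet at 2, so that is the treewidth.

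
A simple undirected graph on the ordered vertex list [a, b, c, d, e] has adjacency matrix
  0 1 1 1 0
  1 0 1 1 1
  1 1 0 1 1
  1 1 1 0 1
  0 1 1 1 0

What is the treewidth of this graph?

A width-3 tree decomposition is:
Bags: B1 = {b, c, d, e}  B2 = {a, b, c, d}
Tree: B1–B2
Each bag holds 4 vertices, so the decomposition has width 3, which upper-bounds the treewidth. Conversely, {b, c, d, e} is a clique of size 4, and the vertices of any clique must share a bag in every tree decomposition; so some bag has ≥ 4 vertices and tw(G) ≥ 3. Hence tw(G) = 3 exactly.

3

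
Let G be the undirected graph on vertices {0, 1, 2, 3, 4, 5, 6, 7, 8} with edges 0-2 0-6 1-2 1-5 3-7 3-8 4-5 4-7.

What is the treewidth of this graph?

1

A width-1 tree decomposition is:
Bags: B1 = {0, 6}  B2 = {0, 2}  B3 = {1, 2}  B4 = {1, 5}  B5 = {4, 5}  B6 = {4, 7}  B7 = {3, 7}  B8 = {3, 8}
Tree: B1–B2, B2–B3, B3–B4, B4–B5, B5–B6, B6–B7, B7–B8
Each bag holds 2 vertices, so the decomposition has width 1, which upper-bounds the treewidth. G has an edge, so its treewidth is at least 1. Therefore the treewidth is 1.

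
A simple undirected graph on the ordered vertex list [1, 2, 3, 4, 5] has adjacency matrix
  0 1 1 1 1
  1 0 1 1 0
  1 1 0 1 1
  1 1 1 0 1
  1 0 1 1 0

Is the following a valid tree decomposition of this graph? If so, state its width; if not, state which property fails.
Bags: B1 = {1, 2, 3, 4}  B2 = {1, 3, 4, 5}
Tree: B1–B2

Checking the three conditions: (i) the bags cover all of {1, 2, 3, 4, 5}; (ii) for each edge, some bag contains both endpoints; (iii) the bags containing any fixed vertex form a subtree. All hold, so the decomposition is valid with width 4 − 1 = 3.

Yes; width 3.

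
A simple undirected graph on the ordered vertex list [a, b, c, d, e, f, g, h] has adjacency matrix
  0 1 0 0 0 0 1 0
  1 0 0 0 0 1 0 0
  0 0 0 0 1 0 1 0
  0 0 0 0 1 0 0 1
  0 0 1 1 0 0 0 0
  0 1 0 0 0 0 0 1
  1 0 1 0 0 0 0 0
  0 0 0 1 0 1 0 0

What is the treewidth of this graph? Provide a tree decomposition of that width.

The largest bag has 3 vertices, giving width 2; this decomposition certifies tw(G) ≤ 2. For the lower bound, G contains the cycle d–e–c–g–a–b–f–h–d, so G is not a forest; only forests have treewidth ≤ 1, hence tw(G) ≥ 2. Combining the bounds, tw(G) = 2.

Treewidth 2.
One optimal decomposition is:
Bags: B1 = {c, d, e}  B2 = {c, d, g}  B3 = {a, d, g}  B4 = {a, b, d}  B5 = {b, d, f}  B6 = {d, f, h}
Tree: B1–B2, B2–B3, B3–B4, B4–B5, B5–B6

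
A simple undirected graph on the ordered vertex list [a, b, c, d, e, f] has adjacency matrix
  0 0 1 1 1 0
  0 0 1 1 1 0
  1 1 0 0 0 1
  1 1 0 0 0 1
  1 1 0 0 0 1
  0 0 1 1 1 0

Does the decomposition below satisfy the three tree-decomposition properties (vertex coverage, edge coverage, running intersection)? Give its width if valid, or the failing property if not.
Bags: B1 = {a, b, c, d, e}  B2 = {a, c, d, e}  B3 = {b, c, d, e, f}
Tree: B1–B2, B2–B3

A tree decomposition must satisfy three properties: every vertex lies in some bag; for every edge, both endpoints lie together in some bag; and for every vertex, the bags containing it form a connected subtree. Here bags containing vertex b are not connected in the tree, so the decomposition is invalid.

No — bags containing vertex b are not connected in the tree.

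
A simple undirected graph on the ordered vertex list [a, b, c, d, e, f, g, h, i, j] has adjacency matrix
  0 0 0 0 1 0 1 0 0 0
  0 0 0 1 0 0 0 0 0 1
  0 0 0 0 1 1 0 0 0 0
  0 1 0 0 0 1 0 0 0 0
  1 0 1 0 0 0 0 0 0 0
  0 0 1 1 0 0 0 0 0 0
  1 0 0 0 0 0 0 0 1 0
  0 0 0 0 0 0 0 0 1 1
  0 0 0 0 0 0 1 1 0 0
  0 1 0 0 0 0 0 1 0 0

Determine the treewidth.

2

A width-2 tree decomposition is:
Bags: B1 = {b, h, j}  B2 = {b, d, h}  B3 = {d, f, h}  B4 = {c, f, h}  B5 = {c, e, h}  B6 = {a, e, h}  B7 = {a, g, h}  B8 = {g, h, i}
Tree: B1–B2, B2–B3, B3–B4, B4–B5, B5–B6, B6–B7, B7–B8
Every bag has size at most 3, so the width is 3 − 1 = 2 and tw(G) ≤ 2. The edges h–j–b–d–f–c–e–a–g–i–h form a cycle, so G is not a tree and its treewidth is at least 2. The upper and lower bounds meet at 2, so that is the treewidth.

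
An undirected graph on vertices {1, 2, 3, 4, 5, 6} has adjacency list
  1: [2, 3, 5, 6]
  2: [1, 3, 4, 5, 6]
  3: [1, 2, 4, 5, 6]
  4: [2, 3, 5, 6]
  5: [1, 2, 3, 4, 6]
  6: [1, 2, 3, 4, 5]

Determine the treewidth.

A width-4 tree decomposition is:
Bags: B1 = {2, 3, 4, 5, 6}  B2 = {1, 2, 3, 5, 6}
Tree: B1–B2
Every bag has size at most 5, so the width is 5 − 1 = 4 and tw(G) ≤ 4. On the other hand G contains the 5-clique {1, 2, 3, 5, 6}. A clique must lie in a single bag of any decomposition, so no decomposition can have width below 4. Combining the bounds, tw(G) = 4.

4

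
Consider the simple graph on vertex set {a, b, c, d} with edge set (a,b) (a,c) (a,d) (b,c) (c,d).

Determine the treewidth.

A width-2 tree decomposition is:
Bags: B1 = {a, b, c}  B2 = {a, c, d}
Tree: B1–B2
Each bag holds 3 vertices, so the decomposition has width 2, which upper-bounds the treewidth. For the lower bound, the 3 vertices {a, c, d} are pairwise adjacent, and any tree decomposition puts a clique entirely inside one bag — forcing width ≥ 2. Combining the bounds, tw(G) = 2.

2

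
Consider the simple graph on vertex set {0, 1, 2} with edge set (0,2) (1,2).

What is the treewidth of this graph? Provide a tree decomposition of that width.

Treewidth 1.
One optimal decomposition is:
Bags: B1 = {0, 2}  B2 = {1, 2}
Tree: B1–B2

Each bag holds 2 vertices, so the decomposition has width 1, which upper-bounds the treewidth. Any graph with an edge has treewidth ≥ 1, and G has the edge 0–2. Hence tw(G) = 1 exactly.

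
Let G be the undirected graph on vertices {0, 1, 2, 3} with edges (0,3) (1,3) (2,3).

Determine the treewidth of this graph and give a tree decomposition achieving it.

The largest bag has 2 vertices, giving width 1; this decomposition certifies tw(G) ≤ 1. Any graph with an edge has treewidth ≥ 1, and G has the edge 3–1. Combining the bounds, tw(G) = 1.

Treewidth 1.
Bags: B1 = {1, 3}  B2 = {2, 3}  B3 = {0, 3}
Tree: B1–B2, B1–B3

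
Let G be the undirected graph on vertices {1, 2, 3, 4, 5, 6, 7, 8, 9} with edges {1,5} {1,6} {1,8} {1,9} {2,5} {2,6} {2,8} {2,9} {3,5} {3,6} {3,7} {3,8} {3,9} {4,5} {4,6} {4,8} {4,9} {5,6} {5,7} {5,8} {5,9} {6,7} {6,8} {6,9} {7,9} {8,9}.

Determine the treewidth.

A width-4 tree decomposition is:
Bags: B1 = {3, 5, 6, 8, 9}  B2 = {3, 5, 6, 7, 9}  B3 = {2, 5, 6, 8, 9}  B4 = {4, 5, 6, 8, 9}  B5 = {1, 5, 6, 8, 9}
Tree: B1–B2, B1–B3, B1–B4, B1–B5
The largest bag has 5 vertices, giving width 4; this decomposition certifies tw(G) ≤ 4. On the other hand G contains the 5-clique {1, 5, 6, 8, 9}. A clique must lie in a single bag of any decomposition, so no decomposition can have width below 4. Therefore the treewidth is 4.

4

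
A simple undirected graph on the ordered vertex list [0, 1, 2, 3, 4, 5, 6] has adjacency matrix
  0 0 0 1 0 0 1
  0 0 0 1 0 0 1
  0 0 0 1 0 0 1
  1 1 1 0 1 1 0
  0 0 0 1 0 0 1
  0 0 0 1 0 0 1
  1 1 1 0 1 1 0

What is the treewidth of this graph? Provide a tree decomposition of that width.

Treewidth 2.
One such decomposition:
Bags: B1 = {0, 3, 6}  B2 = {3, 4, 6}  B3 = {2, 3, 6}  B4 = {3, 5, 6}  B5 = {1, 3, 6}
Tree: B1–B2, B2–B3, B3–B4, B4–B5

The largest bag has 3 vertices, giving width 2; this decomposition certifies tw(G) ≤ 2. Since 6–0–3–4–6 is a cycle in G, G is not acyclic. Forests are exactly the graphs of treewidth ≤ 1, so tw(G) ≥ 2. Combining the bounds, tw(G) = 2.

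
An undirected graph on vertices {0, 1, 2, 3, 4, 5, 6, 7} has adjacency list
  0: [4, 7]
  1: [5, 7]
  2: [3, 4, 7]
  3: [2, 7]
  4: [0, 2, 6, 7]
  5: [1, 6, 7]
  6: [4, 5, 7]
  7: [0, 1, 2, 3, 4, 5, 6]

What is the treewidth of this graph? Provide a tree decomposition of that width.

Treewidth 2.
One such decomposition:
Bags: B1 = {4, 6, 7}  B2 = {2, 4, 7}  B3 = {5, 6, 7}  B4 = {2, 3, 7}  B5 = {0, 4, 7}  B6 = {1, 5, 7}
Tree: B1–B2, B1–B3, B2–B4, B1–B5, B3–B6

The largest bag has 3 vertices, giving width 2; this decomposition certifies tw(G) ≤ 2. Conversely, {1, 5, 7} is a clique of size 3, and the vertices of any clique must share a bag in every tree decomposition; so some bag has ≥ 3 vertices and tw(G) ≥ 2. Combining the bounds, tw(G) = 2.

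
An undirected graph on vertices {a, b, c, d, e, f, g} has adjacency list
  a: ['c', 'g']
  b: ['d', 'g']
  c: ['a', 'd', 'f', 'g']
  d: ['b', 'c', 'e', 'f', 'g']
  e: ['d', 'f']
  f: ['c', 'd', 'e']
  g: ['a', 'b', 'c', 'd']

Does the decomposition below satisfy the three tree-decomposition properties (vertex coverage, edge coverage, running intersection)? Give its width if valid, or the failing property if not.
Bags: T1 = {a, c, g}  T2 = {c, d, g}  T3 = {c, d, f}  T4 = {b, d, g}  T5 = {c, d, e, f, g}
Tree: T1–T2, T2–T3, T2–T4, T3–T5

A tree decomposition must satisfy three properties: every vertex lies in some bag; for every edge, both endpoints lie together in some bag; and for every vertex, the bags containing it form a connected subtree. Here bags containing vertex g are not connected in the tree, so the decomposition is invalid.

No — bags containing vertex g are not connected in the tree.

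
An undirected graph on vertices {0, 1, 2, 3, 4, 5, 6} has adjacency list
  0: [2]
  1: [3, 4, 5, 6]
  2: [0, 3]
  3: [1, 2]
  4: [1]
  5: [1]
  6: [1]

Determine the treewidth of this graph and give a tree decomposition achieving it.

Treewidth 1.
One such decomposition:
Bags: B1 = {1, 3}  B2 = {1, 4}  B3 = {2, 3}  B4 = {1, 6}  B5 = {0, 2}  B6 = {1, 5}
Tree: B1–B2, B1–B3, B1–B4, B3–B5, B4–B6

The largest bag has 2 vertices, giving width 1; this decomposition certifies tw(G) ≤ 1. Any graph with an edge has treewidth ≥ 1, and G has the edge 3–1. Therefore the treewidth is 1.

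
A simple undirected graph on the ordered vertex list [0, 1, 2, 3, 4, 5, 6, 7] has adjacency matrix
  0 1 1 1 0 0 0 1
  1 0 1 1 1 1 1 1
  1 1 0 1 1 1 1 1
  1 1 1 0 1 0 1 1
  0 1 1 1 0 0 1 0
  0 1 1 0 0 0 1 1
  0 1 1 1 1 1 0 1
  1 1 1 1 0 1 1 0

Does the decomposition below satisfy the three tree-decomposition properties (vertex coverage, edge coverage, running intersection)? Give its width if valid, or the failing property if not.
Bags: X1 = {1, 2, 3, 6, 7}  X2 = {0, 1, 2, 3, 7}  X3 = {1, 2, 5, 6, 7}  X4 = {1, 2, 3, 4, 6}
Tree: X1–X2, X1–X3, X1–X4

Yes; width 4.

Checking the three conditions: (i) the bags cover all of {0, 1, 2, 3, 4, 5, 6, 7}; (ii) for each edge, some bag contains both endpoints; (iii) the bags containing any fixed vertex form a subtree. All hold, so the decomposition is valid with width 5 − 1 = 4.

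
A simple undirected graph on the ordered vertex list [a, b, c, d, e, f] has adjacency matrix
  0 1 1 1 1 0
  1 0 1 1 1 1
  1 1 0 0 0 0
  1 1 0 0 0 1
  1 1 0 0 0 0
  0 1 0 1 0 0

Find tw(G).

2

A width-2 tree decomposition is:
Bags: B1 = {a, b, d}  B2 = {b, d, f}  B3 = {a, b, e}  B4 = {a, b, c}
Tree: B1–B2, B1–B3, B1–B4
Every bag has size at most 3, so the width is 3 − 1 = 2 and tw(G) ≤ 2. Conversely, {a, b, d} is a clique of size 3, and the vertices of any clique must share a bag in every tree decomposition; so some bag has ≥ 3 vertices and tw(G) ≥ 2. The upper and lower bounds meet at 2, so that is the treewidth.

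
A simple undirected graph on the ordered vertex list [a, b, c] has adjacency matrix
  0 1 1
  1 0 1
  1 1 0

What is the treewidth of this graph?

2

A width-2 tree decomposition is:
Bags: B1 = {a, b, c}
Tree: (single bag)
With just one bag of size 3, the width is 3 − 1 = 2, so tw(G) ≤ 2. For the lower bound, the 3 vertices {a, b, c} are pairwise adjacent, and any tree decomposition puts a clique entirely inside one bag — forcing width ≥ 2. Hence tw(G) = 2 exactly.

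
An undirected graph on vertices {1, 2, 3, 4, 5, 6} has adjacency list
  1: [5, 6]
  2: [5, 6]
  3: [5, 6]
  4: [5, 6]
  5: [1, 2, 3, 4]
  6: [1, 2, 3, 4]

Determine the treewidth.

A width-2 tree decomposition is:
Bags: B1 = {4, 5, 6}  B2 = {2, 5, 6}  B3 = {3, 5, 6}  B4 = {1, 5, 6}
Tree: B1–B2, B2–B3, B3–B4
The largest bag has 3 vertices, giving width 2; this decomposition certifies tw(G) ≤ 2. Since 5–4–6–2–5 is a cycle in G, G is not acyclic. Forests are exactly the graphs of treewidth ≤ 1, so tw(G) ≥ 2. Hence tw(G) = 2 exactly.

2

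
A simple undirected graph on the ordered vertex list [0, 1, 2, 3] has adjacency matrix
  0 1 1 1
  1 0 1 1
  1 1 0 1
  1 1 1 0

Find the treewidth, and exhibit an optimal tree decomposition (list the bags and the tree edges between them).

Treewidth 3.
One optimal decomposition is:
Bags: B1 = {0, 1, 2, 3}
Tree: (single bag)

A single bag containing all 4 vertices is trivially a valid decomposition of width 3. On the other hand G contains the 4-clique {0, 1, 2, 3}. A clique must lie in a single bag of any decomposition, so no decomposition can have width below 3. Therefore the treewidth is 3.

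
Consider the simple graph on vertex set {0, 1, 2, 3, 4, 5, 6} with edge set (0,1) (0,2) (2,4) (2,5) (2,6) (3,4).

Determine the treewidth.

A width-1 tree decomposition is:
Bags: B1 = {0, 2}  B2 = {2, 5}  B3 = {2, 6}  B4 = {2, 4}  B5 = {0, 1}  B6 = {3, 4}
Tree: B1–B2, B1–B3, B3–B4, B1–B5, B4–B6
Each bag holds 2 vertices, so the decomposition has width 1, which upper-bounds the treewidth. Any graph with an edge has treewidth ≥ 1, and G has the edge 0–2. Hence tw(G) = 1 exactly.

1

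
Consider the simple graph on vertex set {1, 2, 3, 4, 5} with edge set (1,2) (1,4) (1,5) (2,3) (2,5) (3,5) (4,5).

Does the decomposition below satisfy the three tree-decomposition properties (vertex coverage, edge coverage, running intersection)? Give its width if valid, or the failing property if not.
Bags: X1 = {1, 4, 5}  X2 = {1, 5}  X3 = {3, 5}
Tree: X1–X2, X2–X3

No — vertex 2 appears in no bag.

A tree decomposition must satisfy three properties: every vertex lies in some bag; for every edge, both endpoints lie together in some bag; and for every vertex, the bags containing it form a connected subtree. Here vertex 2 appears in no bag, so the decomposition is invalid.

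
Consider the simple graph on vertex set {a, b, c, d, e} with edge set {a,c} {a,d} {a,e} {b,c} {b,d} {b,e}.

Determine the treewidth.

A width-2 tree decomposition is:
Bags: B1 = {a, b, c}  B2 = {a, b, e}  B3 = {a, b, d}
Tree: B1–B2, B2–B3
The largest bag has 3 vertices, giving width 2; this decomposition certifies tw(G) ≤ 2. Since c–a–e–b–c is a cycle in G, G is not acyclic. Forests are exactly the graphs of treewidth ≤ 1, so tw(G) ≥ 2. The upper and lower bounds meet at 2, so that is the treewidth.

2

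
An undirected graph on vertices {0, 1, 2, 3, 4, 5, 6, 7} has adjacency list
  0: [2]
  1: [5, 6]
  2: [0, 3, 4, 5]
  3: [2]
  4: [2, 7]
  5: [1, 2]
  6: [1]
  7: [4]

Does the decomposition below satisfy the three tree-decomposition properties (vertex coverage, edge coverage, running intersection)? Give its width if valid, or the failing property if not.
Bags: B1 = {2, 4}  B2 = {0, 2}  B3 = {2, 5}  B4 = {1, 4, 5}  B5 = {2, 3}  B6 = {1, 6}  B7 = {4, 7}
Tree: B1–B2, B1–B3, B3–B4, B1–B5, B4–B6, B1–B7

A tree decomposition must satisfy three properties: every vertex lies in some bag; for every edge, both endpoints lie together in some bag; and for every vertex, the bags containing it form a connected subtree. Here bags containing vertex 4 are not connected in the tree, so the decomposition is invalid.

No — bags containing vertex 4 are not connected in the tree.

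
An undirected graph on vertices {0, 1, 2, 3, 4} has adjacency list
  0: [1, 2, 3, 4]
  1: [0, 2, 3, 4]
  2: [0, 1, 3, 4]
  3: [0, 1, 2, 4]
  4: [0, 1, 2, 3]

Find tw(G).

4

A width-4 tree decomposition is:
Bags: B1 = {0, 1, 2, 3, 4}
Tree: (single bag)
A single bag containing all 5 vertices is trivially a valid decomposition of width 4. For the lower bound, the 5 vertices {0, 1, 2, 3, 4} are pairwise adjacent, and any tree decomposition puts a clique entirely inside one bag — forcing width ≥ 4. Hence tw(G) = 4 exactly.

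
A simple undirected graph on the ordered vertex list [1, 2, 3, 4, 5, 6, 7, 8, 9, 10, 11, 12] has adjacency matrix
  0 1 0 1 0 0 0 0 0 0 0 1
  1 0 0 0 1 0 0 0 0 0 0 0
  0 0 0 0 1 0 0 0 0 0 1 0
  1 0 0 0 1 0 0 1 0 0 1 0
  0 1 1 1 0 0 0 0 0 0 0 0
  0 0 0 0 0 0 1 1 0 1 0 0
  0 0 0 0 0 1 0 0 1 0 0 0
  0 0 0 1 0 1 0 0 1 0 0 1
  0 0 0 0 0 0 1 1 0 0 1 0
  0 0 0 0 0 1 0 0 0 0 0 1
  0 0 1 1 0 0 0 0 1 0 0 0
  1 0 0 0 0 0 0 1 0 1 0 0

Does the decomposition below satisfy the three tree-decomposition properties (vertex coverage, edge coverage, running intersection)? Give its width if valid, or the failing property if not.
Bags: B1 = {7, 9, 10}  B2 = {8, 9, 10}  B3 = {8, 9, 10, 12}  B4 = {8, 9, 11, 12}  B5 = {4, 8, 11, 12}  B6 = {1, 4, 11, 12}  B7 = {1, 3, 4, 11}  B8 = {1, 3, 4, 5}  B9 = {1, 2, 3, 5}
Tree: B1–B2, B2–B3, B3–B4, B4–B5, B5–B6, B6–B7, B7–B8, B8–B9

A tree decomposition must satisfy three properties: every vertex lies in some bag; for every edge, both endpoints lie together in some bag; and for every vertex, the bags containing it form a connected subtree. Here vertex 6 appears in no bag, so the decomposition is invalid.

No — vertex 6 appears in no bag.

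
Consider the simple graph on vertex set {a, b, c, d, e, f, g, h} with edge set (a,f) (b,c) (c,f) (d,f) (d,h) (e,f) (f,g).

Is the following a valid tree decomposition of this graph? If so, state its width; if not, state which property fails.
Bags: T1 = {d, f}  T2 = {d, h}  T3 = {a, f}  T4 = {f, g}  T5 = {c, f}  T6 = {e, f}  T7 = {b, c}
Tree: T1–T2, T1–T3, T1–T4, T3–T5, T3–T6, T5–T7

Yes; width 1.

Every vertex of G appears in some bag (union = {a, b, c, d, e, f, g, h}); every edge is covered by a bag; and for each vertex v the set of bags containing v is connected in the bag tree. The decomposition is therefore valid. The largest bag has 2 vertices, so the width is 1.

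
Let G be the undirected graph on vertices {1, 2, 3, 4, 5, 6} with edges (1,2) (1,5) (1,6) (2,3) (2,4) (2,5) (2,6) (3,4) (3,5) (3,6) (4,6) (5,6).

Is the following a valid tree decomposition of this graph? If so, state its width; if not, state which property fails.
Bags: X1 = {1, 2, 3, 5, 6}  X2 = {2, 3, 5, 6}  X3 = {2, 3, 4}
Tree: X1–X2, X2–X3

A tree decomposition must satisfy three properties: every vertex lies in some bag; for every edge, both endpoints lie together in some bag; and for every vertex, the bags containing it form a connected subtree. Here edge (6,4) lies in no bag, so the decomposition is invalid.

No — edge (6,4) lies in no bag.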